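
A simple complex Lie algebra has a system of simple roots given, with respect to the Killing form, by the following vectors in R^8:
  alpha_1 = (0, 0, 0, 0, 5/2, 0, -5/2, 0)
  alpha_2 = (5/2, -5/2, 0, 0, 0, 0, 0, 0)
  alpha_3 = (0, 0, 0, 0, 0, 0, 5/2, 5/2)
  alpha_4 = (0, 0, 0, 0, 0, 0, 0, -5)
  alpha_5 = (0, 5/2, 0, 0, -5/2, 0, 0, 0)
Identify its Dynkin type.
C_5

Compute the Cartan integers a_ij = 2(alpha_i, alpha_j)/(alpha_j, alpha_j); the resulting 5x5 Cartan matrix is
[[2, 0, -1, 0, -1], [0, 2, 0, 0, -1], [-1, 0, 2, -1, 0], [0, 0, -2, 2, 0], [-1, -1, 0, 0, 2]].
The roots have two lengths (squared-length ratio 2:1); the short ones are alpha_{1,2,3,5}. The associated Dynkin diagram is a chain of 5 nodes with a double edge at one end; the terminal node there is the unique long simple root (C_5), so the type is C_5 (the algebra sp(10)).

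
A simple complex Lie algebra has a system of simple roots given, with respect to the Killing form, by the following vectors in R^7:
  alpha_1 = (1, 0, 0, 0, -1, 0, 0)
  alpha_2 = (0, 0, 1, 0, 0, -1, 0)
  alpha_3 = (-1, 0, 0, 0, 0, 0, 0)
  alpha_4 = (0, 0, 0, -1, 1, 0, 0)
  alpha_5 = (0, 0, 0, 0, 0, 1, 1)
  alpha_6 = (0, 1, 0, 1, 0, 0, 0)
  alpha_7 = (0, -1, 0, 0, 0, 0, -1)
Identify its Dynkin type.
Compute the Cartan integers a_ij = 2(alpha_i, alpha_j)/(alpha_j, alpha_j); the resulting 7x7 Cartan matrix is
[[2, 0, -2, -1, 0, 0, 0], [0, 2, 0, 0, -1, 0, 0], [-1, 0, 2, 0, 0, 0, 0], [-1, 0, 0, 2, 0, -1, 0], [0, -1, 0, 0, 2, 0, -1], [0, 0, 0, -1, 0, 2, -1], [0, 0, 0, 0, -1, -1, 2]].
The roots have two lengths (squared-length ratio 2:1); the short ones are alpha_{3}. The associated Dynkin diagram is a chain of 7 nodes with a double edge at one end; the terminal node there is the unique short simple root (B_7), so the type is B_7 (the algebra so(15)).

B_7 (so(15))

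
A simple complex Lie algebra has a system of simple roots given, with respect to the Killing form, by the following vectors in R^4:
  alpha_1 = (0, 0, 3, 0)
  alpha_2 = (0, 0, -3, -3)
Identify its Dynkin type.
B_2 (so(5))

Compute the Cartan integers a_ij = 2(alpha_i, alpha_j)/(alpha_j, alpha_j); the resulting 2x2 Cartan matrix is
[[2, -1], [-2, 2]].
The roots have two lengths (squared-length ratio 2:1); the short ones are alpha_{1}. The associated Dynkin diagram is a chain of 2 nodes with a double edge at one end; the terminal node there is the unique short simple root (B_2), so the type is B_2 (the algebra so(5)).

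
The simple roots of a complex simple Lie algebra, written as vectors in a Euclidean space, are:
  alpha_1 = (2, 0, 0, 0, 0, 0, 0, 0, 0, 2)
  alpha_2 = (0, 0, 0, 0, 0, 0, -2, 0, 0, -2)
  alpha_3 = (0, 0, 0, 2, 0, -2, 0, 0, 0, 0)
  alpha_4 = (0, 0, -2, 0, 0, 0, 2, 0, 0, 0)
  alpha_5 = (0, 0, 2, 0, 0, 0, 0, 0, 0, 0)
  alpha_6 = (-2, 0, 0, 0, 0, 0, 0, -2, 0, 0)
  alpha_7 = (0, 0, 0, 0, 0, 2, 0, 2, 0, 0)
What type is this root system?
B_7 (so(15))

Compute the Cartan integers a_ij = 2(alpha_i, alpha_j)/(alpha_j, alpha_j); the resulting 7x7 Cartan matrix is
[[2, -1, 0, 0, 0, -1, 0], [-1, 2, 0, -1, 0, 0, 0], [0, 0, 2, 0, 0, 0, -1], [0, -1, 0, 2, -2, 0, 0], [0, 0, 0, -1, 2, 0, 0], [-1, 0, 0, 0, 0, 2, -1], [0, 0, -1, 0, 0, -1, 2]].
The roots have two lengths (squared-length ratio 2:1); the short ones are alpha_{5}. The associated Dynkin diagram is a chain of 7 nodes with a double edge at one end; the terminal node there is the unique short simple root (B_7), so the type is B_7 (the algebra so(15)).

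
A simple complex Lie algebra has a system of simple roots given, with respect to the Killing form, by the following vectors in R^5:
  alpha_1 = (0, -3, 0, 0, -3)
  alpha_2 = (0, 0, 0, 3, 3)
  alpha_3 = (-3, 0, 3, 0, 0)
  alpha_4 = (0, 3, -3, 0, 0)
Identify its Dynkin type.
Compute the Cartan integers a_ij = 2(alpha_i, alpha_j)/(alpha_j, alpha_j); the resulting 4x4 Cartan matrix is
[[2, -1, 0, -1], [-1, 2, 0, 0], [0, 0, 2, -1], [-1, 0, -1, 2]].
All simple roots have the same length, so the diagram is simply laced. The associated Dynkin diagram is a chain of 4 nodes with single edges (A_4), so the type is A_4 (the algebra sl(5)).

A_4 (sl(5))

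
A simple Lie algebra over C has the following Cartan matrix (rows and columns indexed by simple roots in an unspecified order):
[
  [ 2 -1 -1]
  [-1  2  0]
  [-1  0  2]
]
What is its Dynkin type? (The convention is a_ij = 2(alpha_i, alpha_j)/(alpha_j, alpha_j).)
The matrix has rank 3 with 2's on the diagonal. Reading the off-diagonal entries as Dynkin edges (a single edge where a_ij = a_ji = -1; a double or triple edge where a_ij * a_ji = 2 or 3), the diagram is a chain of 3 nodes with single edges (A_3). One simple-root ordering that puts it in standard form is (alpha_3, alpha_1, alpha_2). So the algebra is type A_3, i.e. sl(4).

A3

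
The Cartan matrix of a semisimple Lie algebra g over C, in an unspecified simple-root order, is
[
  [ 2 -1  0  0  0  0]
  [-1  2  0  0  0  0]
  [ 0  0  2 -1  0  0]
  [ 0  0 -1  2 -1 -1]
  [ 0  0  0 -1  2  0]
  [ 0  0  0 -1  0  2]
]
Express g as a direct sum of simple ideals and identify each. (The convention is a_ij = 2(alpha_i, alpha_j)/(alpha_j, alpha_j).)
A_2 (sl(3)) + D_4 (so(8))

The diagram associated to this matrix has two connected components: the simple roots {alpha_1, alpha_2} form a chain of 2 nodes with single edges (A_2), and {alpha_3, alpha_4, alpha_5, alpha_6} form a chain of 2 nodes with a fork of two nodes at one end (D_4). A semisimple Lie algebra decomposes uniquely as the direct sum of simple ideals, one per connected component of its Dynkin diagram, so g ≅ A_2 ⊕ D_4 (dimension 8 + 28 = 36).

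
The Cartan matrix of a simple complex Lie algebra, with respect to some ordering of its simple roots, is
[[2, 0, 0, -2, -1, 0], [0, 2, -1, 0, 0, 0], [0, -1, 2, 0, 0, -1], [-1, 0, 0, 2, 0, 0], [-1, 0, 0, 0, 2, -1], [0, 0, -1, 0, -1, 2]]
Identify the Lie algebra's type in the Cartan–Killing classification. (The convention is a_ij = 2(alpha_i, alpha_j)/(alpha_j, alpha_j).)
B_6 (so(13))

The matrix has rank 6 with 2's on the diagonal. Reading the off-diagonal entries as Dynkin edges (a single edge where a_ij = a_ji = -1; a double or triple edge where a_ij * a_ji = 2 or 3), the diagram is a chain of 6 nodes with a double edge at one end; the terminal node there is the unique short simple root (B_6). One simple-root ordering that puts it in standard form is (alpha_2, alpha_3, alpha_6, alpha_5, alpha_1, alpha_4). So the algebra is type B_6, i.e. so(13).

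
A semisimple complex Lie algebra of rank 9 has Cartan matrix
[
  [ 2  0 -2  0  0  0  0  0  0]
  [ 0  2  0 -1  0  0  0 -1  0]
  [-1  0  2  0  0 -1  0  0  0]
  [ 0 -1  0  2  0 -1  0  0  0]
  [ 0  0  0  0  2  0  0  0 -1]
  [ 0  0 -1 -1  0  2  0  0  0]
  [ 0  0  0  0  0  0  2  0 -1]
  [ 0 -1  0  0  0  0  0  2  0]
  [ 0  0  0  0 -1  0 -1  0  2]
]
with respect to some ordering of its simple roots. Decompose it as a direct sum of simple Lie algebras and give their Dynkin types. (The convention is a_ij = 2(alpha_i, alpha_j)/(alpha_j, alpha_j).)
A_3 (sl(4)) + C_6 (sp(12))

The diagram associated to this matrix has two connected components: the simple roots {alpha_5, alpha_7, alpha_9} form a chain of 3 nodes with single edges (A_3), and {alpha_1, alpha_2, alpha_3, alpha_4, alpha_6, alpha_8} form a chain of 6 nodes with a double edge at one end; the terminal node there is the unique long simple root (C_6). A semisimple Lie algebra decomposes uniquely as the direct sum of simple ideals, one per connected component of its Dynkin diagram, so g ≅ A_3 ⊕ C_6 (dimension 15 + 78 = 93).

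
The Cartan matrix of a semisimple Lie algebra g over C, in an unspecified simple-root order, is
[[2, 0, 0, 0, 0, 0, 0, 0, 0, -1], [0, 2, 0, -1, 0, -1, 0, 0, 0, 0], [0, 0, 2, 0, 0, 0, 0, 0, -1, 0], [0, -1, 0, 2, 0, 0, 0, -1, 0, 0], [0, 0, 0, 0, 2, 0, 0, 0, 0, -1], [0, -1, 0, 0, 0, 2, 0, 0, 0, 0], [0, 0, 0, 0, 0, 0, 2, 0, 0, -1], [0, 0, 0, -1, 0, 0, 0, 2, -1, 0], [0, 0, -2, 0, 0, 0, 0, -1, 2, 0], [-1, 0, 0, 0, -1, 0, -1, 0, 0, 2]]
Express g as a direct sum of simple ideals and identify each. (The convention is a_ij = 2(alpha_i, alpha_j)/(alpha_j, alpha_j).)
The diagram associated to this matrix has two connected components: the simple roots {alpha_2, alpha_3, alpha_4, alpha_6, alpha_8, alpha_9} form a chain of 6 nodes with a double edge at one end; the terminal node there is the unique short simple root (B_6), and {alpha_1, alpha_5, alpha_7, alpha_10} form a chain of 2 nodes with a fork of two nodes at one end (D_4). A semisimple Lie algebra decomposes uniquely as the direct sum of simple ideals, one per connected component of its Dynkin diagram, so g ≅ B_6 ⊕ D_4 (dimension 78 + 28 = 106).

B_6 (so(13)) + D_4 (so(8))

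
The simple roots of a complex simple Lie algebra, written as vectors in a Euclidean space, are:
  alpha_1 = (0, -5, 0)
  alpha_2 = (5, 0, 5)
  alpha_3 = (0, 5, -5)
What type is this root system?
B_3

Compute the Cartan integers a_ij = 2(alpha_i, alpha_j)/(alpha_j, alpha_j); the resulting 3x3 Cartan matrix is
[[2, 0, -1], [0, 2, -1], [-2, -1, 2]].
The roots have two lengths (squared-length ratio 2:1); the short ones are alpha_{1}. The associated Dynkin diagram is a chain of 3 nodes with a double edge at one end; the terminal node there is the unique short simple root (B_3), so the type is B_3 (the algebra so(7)).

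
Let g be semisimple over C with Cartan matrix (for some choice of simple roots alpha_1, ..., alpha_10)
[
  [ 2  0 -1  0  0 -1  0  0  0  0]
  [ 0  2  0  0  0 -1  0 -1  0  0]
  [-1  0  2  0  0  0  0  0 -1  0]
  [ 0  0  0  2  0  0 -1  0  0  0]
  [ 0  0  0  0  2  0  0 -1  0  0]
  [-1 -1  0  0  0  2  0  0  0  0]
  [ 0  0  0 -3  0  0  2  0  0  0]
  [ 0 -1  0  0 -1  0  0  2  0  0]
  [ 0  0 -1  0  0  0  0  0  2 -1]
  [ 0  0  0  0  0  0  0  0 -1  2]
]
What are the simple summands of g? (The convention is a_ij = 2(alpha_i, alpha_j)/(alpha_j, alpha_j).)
The diagram associated to this matrix has two connected components: the simple roots {alpha_1, alpha_2, alpha_3, alpha_5, alpha_6, alpha_8, alpha_9, alpha_10} form a chain of 8 nodes with single edges (A_8), and {alpha_4, alpha_7} form two nodes joined by a triple edge (G_2). A semisimple Lie algebra decomposes uniquely as the direct sum of simple ideals, one per connected component of its Dynkin diagram, so g ≅ A_8 ⊕ G_2 (dimension 80 + 14 = 94).

A_8 ⊕ G_2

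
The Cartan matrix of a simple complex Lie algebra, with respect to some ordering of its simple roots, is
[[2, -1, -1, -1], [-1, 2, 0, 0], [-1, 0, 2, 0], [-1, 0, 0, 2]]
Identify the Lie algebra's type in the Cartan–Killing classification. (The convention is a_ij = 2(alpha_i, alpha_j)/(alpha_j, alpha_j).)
The matrix has rank 4 with 2's on the diagonal. Reading the off-diagonal entries as Dynkin edges (a single edge where a_ij = a_ji = -1; a double or triple edge where a_ij * a_ji = 2 or 3), the diagram is a chain of 2 nodes with a fork of two nodes at one end (D_4). One simple-root ordering that puts it in standard form is (alpha_3, alpha_1, alpha_4, alpha_2). So the algebra is type D_4, i.e. so(8).

D4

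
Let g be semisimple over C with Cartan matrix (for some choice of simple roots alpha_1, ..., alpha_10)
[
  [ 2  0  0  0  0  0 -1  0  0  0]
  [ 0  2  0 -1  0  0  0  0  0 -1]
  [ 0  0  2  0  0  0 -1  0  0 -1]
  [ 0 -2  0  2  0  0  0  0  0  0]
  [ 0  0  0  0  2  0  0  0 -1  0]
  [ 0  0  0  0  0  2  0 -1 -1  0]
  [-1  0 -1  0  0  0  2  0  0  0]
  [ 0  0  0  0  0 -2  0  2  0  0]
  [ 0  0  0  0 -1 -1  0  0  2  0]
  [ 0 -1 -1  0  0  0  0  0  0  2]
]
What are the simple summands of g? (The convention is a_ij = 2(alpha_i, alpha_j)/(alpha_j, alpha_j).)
The diagram associated to this matrix has two connected components: the simple roots {alpha_5, alpha_6, alpha_8, alpha_9} form a chain of 4 nodes with a double edge at one end; the terminal node there is the unique long simple root (C_4), and {alpha_1, alpha_2, alpha_3, alpha_4, alpha_7, alpha_10} form a chain of 6 nodes with a double edge at one end; the terminal node there is the unique long simple root (C_6). A semisimple Lie algebra decomposes uniquely as the direct sum of simple ideals, one per connected component of its Dynkin diagram, so g ≅ C_4 ⊕ C_6 (dimension 36 + 78 = 114).

C_4 ⊕ C_6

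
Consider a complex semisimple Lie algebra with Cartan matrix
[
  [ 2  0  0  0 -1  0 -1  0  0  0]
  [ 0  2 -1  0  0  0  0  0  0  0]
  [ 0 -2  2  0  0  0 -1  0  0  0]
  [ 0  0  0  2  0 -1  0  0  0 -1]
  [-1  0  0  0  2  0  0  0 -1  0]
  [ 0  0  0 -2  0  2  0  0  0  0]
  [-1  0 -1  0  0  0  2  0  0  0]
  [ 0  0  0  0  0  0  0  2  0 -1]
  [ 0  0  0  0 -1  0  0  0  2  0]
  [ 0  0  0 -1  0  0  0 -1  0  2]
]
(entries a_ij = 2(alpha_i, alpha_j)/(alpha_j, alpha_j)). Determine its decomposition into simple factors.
The diagram associated to this matrix has two connected components: the simple roots {alpha_1, alpha_2, alpha_3, alpha_5, alpha_7, alpha_9} form a chain of 6 nodes with a double edge at one end; the terminal node there is the unique short simple root (B_6), and {alpha_4, alpha_6, alpha_8, alpha_10} form a chain of 4 nodes with a double edge at one end; the terminal node there is the unique long simple root (C_4). A semisimple Lie algebra decomposes uniquely as the direct sum of simple ideals, one per connected component of its Dynkin diagram, so g ≅ B_6 ⊕ C_4 (dimension 78 + 36 = 114).

B_6 (so(13)) + C_4 (sp(8))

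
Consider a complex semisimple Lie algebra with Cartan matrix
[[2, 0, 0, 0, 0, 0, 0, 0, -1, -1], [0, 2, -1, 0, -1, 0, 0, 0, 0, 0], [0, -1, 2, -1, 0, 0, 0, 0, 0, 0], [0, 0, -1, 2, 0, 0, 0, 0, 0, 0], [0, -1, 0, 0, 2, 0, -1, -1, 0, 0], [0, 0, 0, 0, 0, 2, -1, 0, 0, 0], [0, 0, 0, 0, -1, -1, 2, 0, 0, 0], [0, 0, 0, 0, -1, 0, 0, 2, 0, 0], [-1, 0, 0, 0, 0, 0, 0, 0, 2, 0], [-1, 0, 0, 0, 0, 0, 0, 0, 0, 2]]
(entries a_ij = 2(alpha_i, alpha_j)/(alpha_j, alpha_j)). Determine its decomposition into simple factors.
The diagram associated to this matrix has two connected components: the simple roots {alpha_1, alpha_9, alpha_10} form a chain of 3 nodes with single edges (A_3), and {alpha_2, alpha_3, alpha_4, alpha_5, alpha_6, alpha_7, alpha_8} form a chain of 6 nodes with one extra node attached to the third node from one end (E_7). A semisimple Lie algebra decomposes uniquely as the direct sum of simple ideals, one per connected component of its Dynkin diagram, so g ≅ A_3 ⊕ E_7 (dimension 15 + 133 = 148).

type A_3 + type E_7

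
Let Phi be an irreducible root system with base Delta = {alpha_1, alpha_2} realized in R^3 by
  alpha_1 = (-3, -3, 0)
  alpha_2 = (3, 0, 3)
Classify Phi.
Compute the Cartan integers a_ij = 2(alpha_i, alpha_j)/(alpha_j, alpha_j); the resulting 2x2 Cartan matrix is
[[2, -1], [-1, 2]].
All simple roots have the same length, so the diagram is simply laced. The associated Dynkin diagram is a chain of 2 nodes with single edges (A_2), so the type is A_2 (the algebra sl(3)).

A_2 (sl(3))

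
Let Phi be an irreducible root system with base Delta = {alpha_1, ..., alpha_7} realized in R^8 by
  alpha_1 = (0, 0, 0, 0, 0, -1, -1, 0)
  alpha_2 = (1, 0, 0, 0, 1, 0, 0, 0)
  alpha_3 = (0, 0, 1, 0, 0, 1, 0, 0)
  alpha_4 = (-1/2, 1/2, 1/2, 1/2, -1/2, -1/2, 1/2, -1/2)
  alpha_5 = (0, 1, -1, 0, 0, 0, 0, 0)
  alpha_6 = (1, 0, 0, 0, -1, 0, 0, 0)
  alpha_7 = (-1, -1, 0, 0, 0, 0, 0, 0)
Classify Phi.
Compute the Cartan integers a_ij = 2(alpha_i, alpha_j)/(alpha_j, alpha_j); the resulting 7x7 Cartan matrix is
[[2, 0, -1, 0, 0, 0, 0], [0, 2, 0, -1, 0, 0, -1], [-1, 0, 2, 0, -1, 0, 0], [0, -1, 0, 2, 0, 0, 0], [0, 0, -1, 0, 2, 0, -1], [0, 0, 0, 0, 0, 2, -1], [0, -1, 0, 0, -1, -1, 2]].
All simple roots have the same length, so the diagram is simply laced. The associated Dynkin diagram is a chain of 6 nodes with one extra node attached to the third node from one end (E_7), so the type is E_7.

type E_7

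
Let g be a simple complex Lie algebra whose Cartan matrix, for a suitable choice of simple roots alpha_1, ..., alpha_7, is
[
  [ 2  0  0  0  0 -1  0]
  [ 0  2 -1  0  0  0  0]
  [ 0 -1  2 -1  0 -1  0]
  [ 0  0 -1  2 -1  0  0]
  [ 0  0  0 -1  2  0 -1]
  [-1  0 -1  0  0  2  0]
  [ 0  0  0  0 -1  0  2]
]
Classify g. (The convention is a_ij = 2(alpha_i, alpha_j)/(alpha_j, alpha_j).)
The matrix has rank 7 with 2's on the diagonal. Reading the off-diagonal entries as Dynkin edges (a single edge where a_ij = a_ji = -1; a double or triple edge where a_ij * a_ji = 2 or 3), the diagram is a chain of 6 nodes with one extra node attached to the third node from one end (E_7). One simple-root ordering that puts it in standard form is (alpha_1, alpha_2, alpha_6, alpha_3, alpha_4, alpha_5, alpha_7). So the algebra is type E_7.

type E_7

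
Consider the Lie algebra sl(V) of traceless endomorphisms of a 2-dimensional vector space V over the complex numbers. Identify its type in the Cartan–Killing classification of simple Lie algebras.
This is sl(2), which has dimension 2^2 - 1 = 3 and rank 2 - 1 = 1 (a Cartan subalgebra is the diagonal traceless matrices). In the classification of classical Lie algebras, the special linear algebra sl(n+1) has type A_n; here n = 1, so the Dynkin diagram is a chain of 1 nodes with single edges (A_1). Hence the type is A_1.

A_1 (sl(2))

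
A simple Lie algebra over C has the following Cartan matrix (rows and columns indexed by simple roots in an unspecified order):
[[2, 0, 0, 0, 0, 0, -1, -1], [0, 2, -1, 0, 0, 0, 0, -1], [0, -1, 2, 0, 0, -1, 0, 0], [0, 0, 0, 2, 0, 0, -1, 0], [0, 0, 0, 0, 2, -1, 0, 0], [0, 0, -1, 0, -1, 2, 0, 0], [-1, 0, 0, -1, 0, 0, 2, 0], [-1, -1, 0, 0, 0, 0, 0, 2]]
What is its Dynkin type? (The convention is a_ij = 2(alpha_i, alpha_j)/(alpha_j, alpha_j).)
A_8

The matrix has rank 8 with 2's on the diagonal. Reading the off-diagonal entries as Dynkin edges (a single edge where a_ij = a_ji = -1; a double or triple edge where a_ij * a_ji = 2 or 3), the diagram is a chain of 8 nodes with single edges (A_8). One simple-root ordering that puts it in standard form is (alpha_5, alpha_6, alpha_3, alpha_2, alpha_8, alpha_1, alpha_7, alpha_4). So the algebra is type A_8, i.e. sl(9).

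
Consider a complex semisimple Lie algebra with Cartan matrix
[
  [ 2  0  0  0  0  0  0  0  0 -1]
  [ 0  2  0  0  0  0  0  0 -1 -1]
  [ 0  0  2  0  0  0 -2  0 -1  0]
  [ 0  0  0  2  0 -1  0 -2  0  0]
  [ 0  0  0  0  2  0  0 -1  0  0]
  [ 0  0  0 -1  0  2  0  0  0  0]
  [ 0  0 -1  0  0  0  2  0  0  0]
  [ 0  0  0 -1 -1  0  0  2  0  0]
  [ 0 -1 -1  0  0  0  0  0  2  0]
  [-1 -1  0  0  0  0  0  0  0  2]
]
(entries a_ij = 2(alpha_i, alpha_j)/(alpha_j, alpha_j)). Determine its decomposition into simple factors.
type B_6 + type F_4

The diagram associated to this matrix has two connected components: the simple roots {alpha_1, alpha_2, alpha_3, alpha_7, alpha_9, alpha_10} form a chain of 6 nodes with a double edge at one end; the terminal node there is the unique short simple root (B_6), and {alpha_4, alpha_5, alpha_6, alpha_8} form a chain of 4 nodes with a double edge between the middle two (F_4). A semisimple Lie algebra decomposes uniquely as the direct sum of simple ideals, one per connected component of its Dynkin diagram, so g ≅ B_6 ⊕ F_4 (dimension 78 + 52 = 130).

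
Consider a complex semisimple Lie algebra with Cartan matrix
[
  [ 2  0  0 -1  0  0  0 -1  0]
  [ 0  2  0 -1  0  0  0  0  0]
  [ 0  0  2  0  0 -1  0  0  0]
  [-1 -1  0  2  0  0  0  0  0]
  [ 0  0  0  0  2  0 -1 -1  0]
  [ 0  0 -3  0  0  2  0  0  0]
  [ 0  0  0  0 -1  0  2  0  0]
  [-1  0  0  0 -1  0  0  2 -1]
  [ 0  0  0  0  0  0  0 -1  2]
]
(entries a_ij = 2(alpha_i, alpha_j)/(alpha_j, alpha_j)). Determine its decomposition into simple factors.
The diagram associated to this matrix has two connected components: the simple roots {alpha_1, alpha_2, alpha_4, alpha_5, alpha_7, alpha_8, alpha_9} form a chain of 6 nodes with one extra node attached to the third node from one end (E_7), and {alpha_3, alpha_6} form two nodes joined by a triple edge (G_2). A semisimple Lie algebra decomposes uniquely as the direct sum of simple ideals, one per connected component of its Dynkin diagram, so g ≅ E_7 ⊕ G_2 (dimension 133 + 14 = 147).

type E_7 ⊕ type G_2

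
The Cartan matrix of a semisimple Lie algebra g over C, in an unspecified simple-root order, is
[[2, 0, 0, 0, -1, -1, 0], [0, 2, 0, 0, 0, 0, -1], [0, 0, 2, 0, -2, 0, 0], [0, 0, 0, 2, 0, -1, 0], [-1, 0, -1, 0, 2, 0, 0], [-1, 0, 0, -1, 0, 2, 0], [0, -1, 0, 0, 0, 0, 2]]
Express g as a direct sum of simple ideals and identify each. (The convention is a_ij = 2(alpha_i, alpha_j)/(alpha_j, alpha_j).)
A_2 (sl(3)) ⊕ C_5 (sp(10))

The diagram associated to this matrix has two connected components: the simple roots {alpha_2, alpha_7} form a chain of 2 nodes with single edges (A_2), and {alpha_1, alpha_3, alpha_4, alpha_5, alpha_6} form a chain of 5 nodes with a double edge at one end; the terminal node there is the unique long simple root (C_5). A semisimple Lie algebra decomposes uniquely as the direct sum of simple ideals, one per connected component of its Dynkin diagram, so g ≅ A_2 ⊕ C_5 (dimension 8 + 55 = 63).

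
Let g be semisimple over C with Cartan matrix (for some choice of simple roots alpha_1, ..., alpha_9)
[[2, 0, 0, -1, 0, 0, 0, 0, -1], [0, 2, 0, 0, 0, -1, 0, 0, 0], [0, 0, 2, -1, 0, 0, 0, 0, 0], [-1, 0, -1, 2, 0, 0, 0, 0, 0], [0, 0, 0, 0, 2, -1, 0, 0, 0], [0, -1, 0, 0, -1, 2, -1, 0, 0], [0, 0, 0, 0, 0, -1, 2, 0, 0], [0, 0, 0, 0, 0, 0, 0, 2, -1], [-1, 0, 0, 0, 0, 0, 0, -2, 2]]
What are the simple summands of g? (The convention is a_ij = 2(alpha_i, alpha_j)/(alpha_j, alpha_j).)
type B_5 + type D_4

The diagram associated to this matrix has two connected components: the simple roots {alpha_1, alpha_3, alpha_4, alpha_8, alpha_9} form a chain of 5 nodes with a double edge at one end; the terminal node there is the unique short simple root (B_5), and {alpha_2, alpha_5, alpha_6, alpha_7} form a chain of 2 nodes with a fork of two nodes at one end (D_4). A semisimple Lie algebra decomposes uniquely as the direct sum of simple ideals, one per connected component of its Dynkin diagram, so g ≅ B_5 ⊕ D_4 (dimension 55 + 28 = 83).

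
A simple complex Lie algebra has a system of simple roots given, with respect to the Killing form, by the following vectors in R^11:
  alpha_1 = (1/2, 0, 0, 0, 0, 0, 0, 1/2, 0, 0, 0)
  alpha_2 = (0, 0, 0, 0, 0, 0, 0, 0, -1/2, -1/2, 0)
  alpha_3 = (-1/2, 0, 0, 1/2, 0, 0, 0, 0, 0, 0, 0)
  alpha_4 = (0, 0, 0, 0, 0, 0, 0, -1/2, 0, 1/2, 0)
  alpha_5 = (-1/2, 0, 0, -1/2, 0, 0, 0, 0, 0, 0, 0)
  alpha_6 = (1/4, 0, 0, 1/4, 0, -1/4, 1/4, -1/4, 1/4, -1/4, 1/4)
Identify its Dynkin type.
E_6

Compute the Cartan integers a_ij = 2(alpha_i, alpha_j)/(alpha_j, alpha_j); the resulting 6x6 Cartan matrix is
[[2, 0, -1, -1, -1, 0], [0, 2, 0, -1, 0, 0], [-1, 0, 2, 0, 0, 0], [-1, -1, 0, 2, 0, 0], [-1, 0, 0, 0, 2, -1], [0, 0, 0, 0, -1, 2]].
All simple roots have the same length, so the diagram is simply laced. The associated Dynkin diagram is a chain of 5 nodes with one extra node attached to the third node from one end (E_6), so the type is E_6.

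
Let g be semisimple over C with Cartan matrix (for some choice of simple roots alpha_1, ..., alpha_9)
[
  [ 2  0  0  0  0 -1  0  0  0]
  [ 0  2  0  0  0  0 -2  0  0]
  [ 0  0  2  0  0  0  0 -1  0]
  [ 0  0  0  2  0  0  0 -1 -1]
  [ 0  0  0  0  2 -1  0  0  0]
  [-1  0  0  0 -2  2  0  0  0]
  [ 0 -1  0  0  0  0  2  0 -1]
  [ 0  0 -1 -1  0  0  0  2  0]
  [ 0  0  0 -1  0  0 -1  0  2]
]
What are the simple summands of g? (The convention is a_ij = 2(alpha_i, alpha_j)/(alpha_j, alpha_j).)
type B_3 + type C_6

The diagram associated to this matrix has two connected components: the simple roots {alpha_1, alpha_5, alpha_6} form a chain of 3 nodes with a double edge at one end; the terminal node there is the unique short simple root (B_3), and {alpha_2, alpha_3, alpha_4, alpha_7, alpha_8, alpha_9} form a chain of 6 nodes with a double edge at one end; the terminal node there is the unique long simple root (C_6). A semisimple Lie algebra decomposes uniquely as the direct sum of simple ideals, one per connected component of its Dynkin diagram, so g ≅ B_3 ⊕ C_6 (dimension 21 + 78 = 99).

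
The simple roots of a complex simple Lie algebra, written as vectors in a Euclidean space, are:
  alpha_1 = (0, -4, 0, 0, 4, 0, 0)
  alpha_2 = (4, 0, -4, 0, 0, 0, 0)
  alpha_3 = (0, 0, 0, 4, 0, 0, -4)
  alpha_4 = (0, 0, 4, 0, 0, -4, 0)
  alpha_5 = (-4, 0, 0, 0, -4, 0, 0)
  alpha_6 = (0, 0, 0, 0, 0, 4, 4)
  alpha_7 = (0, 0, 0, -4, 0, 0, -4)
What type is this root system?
Compute the Cartan integers a_ij = 2(alpha_i, alpha_j)/(alpha_j, alpha_j); the resulting 7x7 Cartan matrix is
[[2, 0, 0, 0, -1, 0, 0], [0, 2, 0, -1, -1, 0, 0], [0, 0, 2, 0, 0, -1, 0], [0, -1, 0, 2, 0, -1, 0], [-1, -1, 0, 0, 2, 0, 0], [0, 0, -1, -1, 0, 2, -1], [0, 0, 0, 0, 0, -1, 2]].
All simple roots have the same length, so the diagram is simply laced. The associated Dynkin diagram is a chain of 5 nodes with a fork of two nodes at one end (D_7), so the type is D_7 (the algebra so(14)).

D_7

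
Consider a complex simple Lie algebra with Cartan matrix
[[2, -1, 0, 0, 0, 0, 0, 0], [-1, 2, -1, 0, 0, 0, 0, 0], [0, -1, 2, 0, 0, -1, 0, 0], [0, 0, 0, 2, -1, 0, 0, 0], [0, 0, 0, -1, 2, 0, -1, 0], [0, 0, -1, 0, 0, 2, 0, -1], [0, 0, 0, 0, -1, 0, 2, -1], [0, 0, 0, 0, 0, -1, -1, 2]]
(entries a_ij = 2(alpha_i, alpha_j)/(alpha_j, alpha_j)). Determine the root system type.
The matrix has rank 8 with 2's on the diagonal. Reading the off-diagonal entries as Dynkin edges (a single edge where a_ij = a_ji = -1; a double or triple edge where a_ij * a_ji = 2 or 3), the diagram is a chain of 8 nodes with single edges (A_8). One simple-root ordering that puts it in standard form is (alpha_1, alpha_2, alpha_3, alpha_6, alpha_8, alpha_7, alpha_5, alpha_4). So the algebra is type A_8, i.e. sl(9).

A_8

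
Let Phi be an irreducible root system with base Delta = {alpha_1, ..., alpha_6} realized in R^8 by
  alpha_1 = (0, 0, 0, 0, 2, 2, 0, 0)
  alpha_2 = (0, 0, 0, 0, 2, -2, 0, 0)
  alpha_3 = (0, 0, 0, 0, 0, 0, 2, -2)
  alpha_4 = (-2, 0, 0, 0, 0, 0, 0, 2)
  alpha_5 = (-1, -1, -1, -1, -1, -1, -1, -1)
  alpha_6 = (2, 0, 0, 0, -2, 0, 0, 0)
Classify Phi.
Compute the Cartan integers a_ij = 2(alpha_i, alpha_j)/(alpha_j, alpha_j); the resulting 6x6 Cartan matrix is
[[2, 0, 0, 0, -1, -1], [0, 2, 0, 0, 0, -1], [0, 0, 2, -1, 0, 0], [0, 0, -1, 2, 0, -1], [-1, 0, 0, 0, 2, 0], [-1, -1, 0, -1, 0, 2]].
All simple roots have the same length, so the diagram is simply laced. The associated Dynkin diagram is a chain of 5 nodes with one extra node attached to the third node from one end (E_6), so the type is E_6.

type E_6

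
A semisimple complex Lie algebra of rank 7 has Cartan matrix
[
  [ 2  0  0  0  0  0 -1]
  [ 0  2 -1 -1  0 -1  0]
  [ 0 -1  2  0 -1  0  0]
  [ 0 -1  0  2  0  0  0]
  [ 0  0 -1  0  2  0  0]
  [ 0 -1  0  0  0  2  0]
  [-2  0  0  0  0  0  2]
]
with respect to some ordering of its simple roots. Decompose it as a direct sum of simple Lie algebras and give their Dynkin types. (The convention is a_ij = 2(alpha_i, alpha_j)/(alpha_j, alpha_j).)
type B_2 + type D_5

The diagram associated to this matrix has two connected components: the simple roots {alpha_1, alpha_7} form a chain of 2 nodes with a double edge at one end; the terminal node there is the unique short simple root (B_2), and {alpha_2, alpha_3, alpha_4, alpha_5, alpha_6} form a chain of 3 nodes with a fork of two nodes at one end (D_5). A semisimple Lie algebra decomposes uniquely as the direct sum of simple ideals, one per connected component of its Dynkin diagram, so g ≅ B_2 ⊕ D_5 (dimension 10 + 45 = 55).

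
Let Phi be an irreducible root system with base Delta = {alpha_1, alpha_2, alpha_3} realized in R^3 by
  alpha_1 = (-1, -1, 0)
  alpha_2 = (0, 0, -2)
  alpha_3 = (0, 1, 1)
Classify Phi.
C3

Compute the Cartan integers a_ij = 2(alpha_i, alpha_j)/(alpha_j, alpha_j); the resulting 3x3 Cartan matrix is
[[2, 0, -1], [0, 2, -2], [-1, -1, 2]].
The roots have two lengths (squared-length ratio 2:1); the short ones are alpha_{1,3}. The associated Dynkin diagram is a chain of 3 nodes with a double edge at one end; the terminal node there is the unique long simple root (C_3), so the type is C_3 (the algebra sp(6)).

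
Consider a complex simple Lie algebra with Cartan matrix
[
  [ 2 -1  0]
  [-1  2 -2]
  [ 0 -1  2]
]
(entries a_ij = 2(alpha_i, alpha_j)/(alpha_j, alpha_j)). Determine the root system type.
B_3

The matrix has rank 3 with 2's on the diagonal. Reading the off-diagonal entries as Dynkin edges (a single edge where a_ij = a_ji = -1; a double or triple edge where a_ij * a_ji = 2 or 3), the diagram is a chain of 3 nodes with a double edge at one end; the terminal node there is the unique short simple root (B_3). One simple-root ordering that puts it in standard form is (alpha_1, alpha_2, alpha_3). So the algebra is type B_3, i.e. so(7).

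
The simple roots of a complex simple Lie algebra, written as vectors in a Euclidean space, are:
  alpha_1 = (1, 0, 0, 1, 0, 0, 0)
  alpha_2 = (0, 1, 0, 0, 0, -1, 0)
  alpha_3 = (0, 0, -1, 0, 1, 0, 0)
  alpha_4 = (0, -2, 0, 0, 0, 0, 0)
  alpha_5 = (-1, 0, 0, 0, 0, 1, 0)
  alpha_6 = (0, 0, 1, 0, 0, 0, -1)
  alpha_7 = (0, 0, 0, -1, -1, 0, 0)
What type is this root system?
Compute the Cartan integers a_ij = 2(alpha_i, alpha_j)/(alpha_j, alpha_j); the resulting 7x7 Cartan matrix is
[[2, 0, 0, 0, -1, 0, -1], [0, 2, 0, -1, -1, 0, 0], [0, 0, 2, 0, 0, -1, -1], [0, -2, 0, 2, 0, 0, 0], [-1, -1, 0, 0, 2, 0, 0], [0, 0, -1, 0, 0, 2, 0], [-1, 0, -1, 0, 0, 0, 2]].
The roots have two lengths (squared-length ratio 2:1); the short ones are alpha_{1,2,3,5,6,7}. The associated Dynkin diagram is a chain of 7 nodes with a double edge at one end; the terminal node there is the unique long simple root (C_7), so the type is C_7 (the algebra sp(14)).

type C_7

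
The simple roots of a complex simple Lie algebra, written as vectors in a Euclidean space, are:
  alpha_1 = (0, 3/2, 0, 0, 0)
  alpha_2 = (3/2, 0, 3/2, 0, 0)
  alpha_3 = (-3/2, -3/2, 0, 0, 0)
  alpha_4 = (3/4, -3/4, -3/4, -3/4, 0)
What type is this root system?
Compute the Cartan integers a_ij = 2(alpha_i, alpha_j)/(alpha_j, alpha_j); the resulting 4x4 Cartan matrix is
[[2, 0, -1, -1], [0, 2, -1, 0], [-2, -1, 2, 0], [-1, 0, 0, 2]].
The roots have two lengths (squared-length ratio 2:1); the short ones are alpha_{1,4}. The associated Dynkin diagram is a chain of 4 nodes with a double edge between the middle two (F_4), so the type is F_4.

F_4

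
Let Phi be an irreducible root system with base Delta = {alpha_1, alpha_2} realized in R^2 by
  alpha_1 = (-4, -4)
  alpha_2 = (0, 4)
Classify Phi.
B_2 (so(5))

Compute the Cartan integers a_ij = 2(alpha_i, alpha_j)/(alpha_j, alpha_j); the resulting 2x2 Cartan matrix is
[[2, -2], [-1, 2]].
The roots have two lengths (squared-length ratio 2:1); the short ones are alpha_{2}. The associated Dynkin diagram is a chain of 2 nodes with a double edge at one end; the terminal node there is the unique short simple root (B_2), so the type is B_2 (the algebra so(5)).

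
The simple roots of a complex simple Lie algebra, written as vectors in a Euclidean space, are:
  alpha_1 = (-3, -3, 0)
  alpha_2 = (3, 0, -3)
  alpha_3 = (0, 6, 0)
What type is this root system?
Compute the Cartan integers a_ij = 2(alpha_i, alpha_j)/(alpha_j, alpha_j); the resulting 3x3 Cartan matrix is
[[2, -1, -1], [-1, 2, 0], [-2, 0, 2]].
The roots have two lengths (squared-length ratio 2:1); the short ones are alpha_{1,2}. The associated Dynkin diagram is a chain of 3 nodes with a double edge at one end; the terminal node there is the unique long simple root (C_3), so the type is C_3 (the algebra sp(6)).

C3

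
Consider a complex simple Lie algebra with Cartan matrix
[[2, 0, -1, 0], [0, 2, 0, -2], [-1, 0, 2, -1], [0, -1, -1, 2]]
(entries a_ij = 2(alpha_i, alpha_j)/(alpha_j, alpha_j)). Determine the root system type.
C_4

The matrix has rank 4 with 2's on the diagonal. Reading the off-diagonal entries as Dynkin edges (a single edge where a_ij = a_ji = -1; a double or triple edge where a_ij * a_ji = 2 or 3), the diagram is a chain of 4 nodes with a double edge at one end; the terminal node there is the unique long simple root (C_4). One simple-root ordering that puts it in standard form is (alpha_1, alpha_3, alpha_4, alpha_2). So the algebra is type C_4, i.e. sp(8).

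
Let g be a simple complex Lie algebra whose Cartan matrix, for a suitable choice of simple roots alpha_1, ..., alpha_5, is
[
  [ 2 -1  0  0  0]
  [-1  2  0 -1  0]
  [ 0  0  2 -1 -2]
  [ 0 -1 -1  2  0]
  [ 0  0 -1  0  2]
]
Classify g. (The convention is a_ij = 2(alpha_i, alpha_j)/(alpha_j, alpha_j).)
B_5

The matrix has rank 5 with 2's on the diagonal. Reading the off-diagonal entries as Dynkin edges (a single edge where a_ij = a_ji = -1; a double or triple edge where a_ij * a_ji = 2 or 3), the diagram is a chain of 5 nodes with a double edge at one end; the terminal node there is the unique short simple root (B_5). One simple-root ordering that puts it in standard form is (alpha_1, alpha_2, alpha_4, alpha_3, alpha_5). So the algebra is type B_5, i.e. so(11).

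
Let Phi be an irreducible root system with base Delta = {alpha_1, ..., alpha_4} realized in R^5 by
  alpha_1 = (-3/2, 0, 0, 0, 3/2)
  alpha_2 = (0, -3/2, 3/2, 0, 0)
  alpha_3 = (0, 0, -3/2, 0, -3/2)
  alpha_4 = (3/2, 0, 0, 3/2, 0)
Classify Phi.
A_4

Compute the Cartan integers a_ij = 2(alpha_i, alpha_j)/(alpha_j, alpha_j); the resulting 4x4 Cartan matrix is
[[2, 0, -1, -1], [0, 2, -1, 0], [-1, -1, 2, 0], [-1, 0, 0, 2]].
All simple roots have the same length, so the diagram is simply laced. The associated Dynkin diagram is a chain of 4 nodes with single edges (A_4), so the type is A_4 (the algebra sl(5)).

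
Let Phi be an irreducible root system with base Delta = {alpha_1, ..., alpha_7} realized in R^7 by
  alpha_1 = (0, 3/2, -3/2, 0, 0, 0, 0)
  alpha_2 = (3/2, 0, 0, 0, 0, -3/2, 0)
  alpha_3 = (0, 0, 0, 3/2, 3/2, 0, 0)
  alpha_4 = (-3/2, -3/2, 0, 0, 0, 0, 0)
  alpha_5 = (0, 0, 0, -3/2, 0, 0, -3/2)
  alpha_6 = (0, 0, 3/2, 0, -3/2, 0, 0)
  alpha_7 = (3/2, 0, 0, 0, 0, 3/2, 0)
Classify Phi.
Compute the Cartan integers a_ij = 2(alpha_i, alpha_j)/(alpha_j, alpha_j); the resulting 7x7 Cartan matrix is
[[2, 0, 0, -1, 0, -1, 0], [0, 2, 0, -1, 0, 0, 0], [0, 0, 2, 0, -1, -1, 0], [-1, -1, 0, 2, 0, 0, -1], [0, 0, -1, 0, 2, 0, 0], [-1, 0, -1, 0, 0, 2, 0], [0, 0, 0, -1, 0, 0, 2]].
All simple roots have the same length, so the diagram is simply laced. The associated Dynkin diagram is a chain of 5 nodes with a fork of two nodes at one end (D_7), so the type is D_7 (the algebra so(14)).

D7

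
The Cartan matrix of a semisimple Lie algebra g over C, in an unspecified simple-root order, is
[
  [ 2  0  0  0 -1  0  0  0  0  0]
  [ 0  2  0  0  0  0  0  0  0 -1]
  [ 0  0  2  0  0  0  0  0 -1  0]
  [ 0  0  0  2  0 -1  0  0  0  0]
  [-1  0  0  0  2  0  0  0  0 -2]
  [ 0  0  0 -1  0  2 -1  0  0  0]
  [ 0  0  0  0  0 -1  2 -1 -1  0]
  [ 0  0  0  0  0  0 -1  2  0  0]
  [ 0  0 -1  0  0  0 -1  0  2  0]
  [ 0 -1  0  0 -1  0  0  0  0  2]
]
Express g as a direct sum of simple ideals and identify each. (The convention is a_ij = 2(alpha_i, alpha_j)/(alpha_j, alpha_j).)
The diagram associated to this matrix has two connected components: the simple roots {alpha_3, alpha_4, alpha_6, alpha_7, alpha_8, alpha_9} form a chain of 5 nodes with one extra node attached to the third node from one end (E_6), and {alpha_1, alpha_2, alpha_5, alpha_10} form a chain of 4 nodes with a double edge between the middle two (F_4). A semisimple Lie algebra decomposes uniquely as the direct sum of simple ideals, one per connected component of its Dynkin diagram, so g ≅ E_6 ⊕ F_4 (dimension 78 + 52 = 130).

type E_6 + type F_4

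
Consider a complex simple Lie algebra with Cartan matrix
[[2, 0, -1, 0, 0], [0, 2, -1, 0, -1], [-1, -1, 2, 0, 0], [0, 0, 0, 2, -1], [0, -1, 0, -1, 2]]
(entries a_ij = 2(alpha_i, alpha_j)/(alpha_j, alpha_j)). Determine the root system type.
type A_5

The matrix has rank 5 with 2's on the diagonal. Reading the off-diagonal entries as Dynkin edges (a single edge where a_ij = a_ji = -1; a double or triple edge where a_ij * a_ji = 2 or 3), the diagram is a chain of 5 nodes with single edges (A_5). One simple-root ordering that puts it in standard form is (alpha_1, alpha_3, alpha_2, alpha_5, alpha_4). So the algebra is type A_5, i.e. sl(6).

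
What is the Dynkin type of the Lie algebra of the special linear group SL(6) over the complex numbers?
type A_5

This is sl(6), which has dimension 6^2 - 1 = 35 and rank 6 - 1 = 5 (a Cartan subalgebra is the diagonal traceless matrices). In the classification of classical Lie algebras, the special linear algebra sl(n+1) has type A_n; here n = 5, so the Dynkin diagram is a chain of 5 nodes with single edges (A_5). Hence the type is A_5.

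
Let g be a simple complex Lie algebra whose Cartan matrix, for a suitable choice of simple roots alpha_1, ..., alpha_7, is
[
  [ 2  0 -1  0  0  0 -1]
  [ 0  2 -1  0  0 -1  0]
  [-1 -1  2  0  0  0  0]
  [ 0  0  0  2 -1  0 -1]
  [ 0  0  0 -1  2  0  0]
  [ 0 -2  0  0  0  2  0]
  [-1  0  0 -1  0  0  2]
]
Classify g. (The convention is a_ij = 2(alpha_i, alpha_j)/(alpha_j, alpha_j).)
The matrix has rank 7 with 2's on the diagonal. Reading the off-diagonal entries as Dynkin edges (a single edge where a_ij = a_ji = -1; a double or triple edge where a_ij * a_ji = 2 or 3), the diagram is a chain of 7 nodes with a double edge at one end; the terminal node there is the unique long simple root (C_7). One simple-root ordering that puts it in standard form is (alpha_5, alpha_4, alpha_7, alpha_1, alpha_3, alpha_2, alpha_6). So the algebra is type C_7, i.e. sp(14).

C_7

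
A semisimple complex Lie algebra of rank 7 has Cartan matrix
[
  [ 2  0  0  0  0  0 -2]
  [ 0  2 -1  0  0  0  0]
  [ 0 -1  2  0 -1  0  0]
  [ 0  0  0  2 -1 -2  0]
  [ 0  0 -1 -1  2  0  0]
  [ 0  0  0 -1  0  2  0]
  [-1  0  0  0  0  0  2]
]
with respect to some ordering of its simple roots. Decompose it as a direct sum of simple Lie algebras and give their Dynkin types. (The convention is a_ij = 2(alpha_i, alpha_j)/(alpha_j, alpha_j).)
The diagram associated to this matrix has two connected components: the simple roots {alpha_1, alpha_7} form a chain of 2 nodes with a double edge at one end; the terminal node there is the unique short simple root (B_2), and {alpha_2, alpha_3, alpha_4, alpha_5, alpha_6} form a chain of 5 nodes with a double edge at one end; the terminal node there is the unique short simple root (B_5). A semisimple Lie algebra decomposes uniquely as the direct sum of simple ideals, one per connected component of its Dynkin diagram, so g ≅ B_2 ⊕ B_5 (dimension 10 + 55 = 65).

B2 ⊕ B5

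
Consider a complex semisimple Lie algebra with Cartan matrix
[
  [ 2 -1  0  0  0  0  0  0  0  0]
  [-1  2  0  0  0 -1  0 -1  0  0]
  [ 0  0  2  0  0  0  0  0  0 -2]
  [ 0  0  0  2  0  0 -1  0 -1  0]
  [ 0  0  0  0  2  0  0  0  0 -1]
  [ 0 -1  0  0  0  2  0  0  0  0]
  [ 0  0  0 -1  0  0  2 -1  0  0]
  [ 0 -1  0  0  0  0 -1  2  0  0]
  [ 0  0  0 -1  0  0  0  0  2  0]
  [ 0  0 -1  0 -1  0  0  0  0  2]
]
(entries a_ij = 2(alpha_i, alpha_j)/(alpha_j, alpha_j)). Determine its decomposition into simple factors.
C3 + D7

The diagram associated to this matrix has two connected components: the simple roots {alpha_3, alpha_5, alpha_10} form a chain of 3 nodes with a double edge at one end; the terminal node there is the unique long simple root (C_3), and {alpha_1, alpha_2, alpha_4, alpha_6, alpha_7, alpha_8, alpha_9} form a chain of 5 nodes with a fork of two nodes at one end (D_7). A semisimple Lie algebra decomposes uniquely as the direct sum of simple ideals, one per connected component of its Dynkin diagram, so g ≅ C_3 ⊕ D_7 (dimension 21 + 91 = 112).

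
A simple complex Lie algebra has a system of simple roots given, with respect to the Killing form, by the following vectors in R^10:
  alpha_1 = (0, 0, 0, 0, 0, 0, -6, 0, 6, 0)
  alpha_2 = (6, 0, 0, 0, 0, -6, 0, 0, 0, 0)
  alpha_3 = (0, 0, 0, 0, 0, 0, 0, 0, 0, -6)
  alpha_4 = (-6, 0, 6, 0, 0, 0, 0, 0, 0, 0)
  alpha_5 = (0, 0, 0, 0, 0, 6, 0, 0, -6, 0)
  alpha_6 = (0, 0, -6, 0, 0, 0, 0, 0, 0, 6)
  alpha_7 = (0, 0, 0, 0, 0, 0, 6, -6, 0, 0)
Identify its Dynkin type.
Compute the Cartan integers a_ij = 2(alpha_i, alpha_j)/(alpha_j, alpha_j); the resulting 7x7 Cartan matrix is
[[2, 0, 0, 0, -1, 0, -1], [0, 2, 0, -1, -1, 0, 0], [0, 0, 2, 0, 0, -1, 0], [0, -1, 0, 2, 0, -1, 0], [-1, -1, 0, 0, 2, 0, 0], [0, 0, -2, -1, 0, 2, 0], [-1, 0, 0, 0, 0, 0, 2]].
The roots have two lengths (squared-length ratio 2:1); the short ones are alpha_{3}. The associated Dynkin diagram is a chain of 7 nodes with a double edge at one end; the terminal node there is the unique short simple root (B_7), so the type is B_7 (the algebra so(15)).

B7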